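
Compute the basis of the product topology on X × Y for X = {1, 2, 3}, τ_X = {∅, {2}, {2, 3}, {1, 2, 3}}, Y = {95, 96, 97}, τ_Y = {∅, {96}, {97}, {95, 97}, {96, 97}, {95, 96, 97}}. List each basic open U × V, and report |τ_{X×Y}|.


Basis B = {∅ × ∅, {2} × {96}, {2} × {97}, {2} × {95, 97}, {2} × {96, 97}, {2, 3} × {96}, {2, 3} × {97}, {1, 2, 3} × {96}, {1, 2, 3} × {97}, {2} × {95, 96, 97}, {2, 3} × {95, 97}, {2, 3} × {96, 97}, {1, 2, 3} × {95, 97}, {1, 2, 3} × {96, 97}, {2, 3} × {95, 96, 97}, {1, 2, 3} × {95, 96, 97}}; |τ_{X×Y}| = 40.

Enumerate products U × V with U ∈ τ_X, V ∈ τ_Y (deduplicated):
  ∅ × ∅ = {} (∅)
  {2} × {96} = {(2,96)}
  {2} × {97} = {(2,97)}
  {2} × {95, 97} = {(2,95), (2,97)}
  {2} × {96, 97} = {(2,96), (2,97)}
  {2, 3} × {96} = {(2,96), (3,96)}
  {2, 3} × {97} = {(2,97), (3,97)}
  {1, 2, 3} × {96} = {(1,96), (2,96), (3,96)}
  {1, 2, 3} × {97} = {(1,97), (2,97), (3,97)}
  {2} × {95, 96, 97} = {(2,95), (2,96), (2,97)}
  {2, 3} × {95, 97} = {(2,95), (2,97), (3,95), (3,97)}
  {2, 3} × {96, 97} = {(2,96), (2,97), (3,96), (3,97)}
  {1, 2, 3} × {95, 97} = {(1,95), (1,97), (2,95), (2,97), (3,95), (3,97)}
  {1, 2, 3} × {96, 97} = {(1,96), (1,97), (2,96), (2,97), (3,96), (3,97)}
  {2, 3} × {95, 96, 97} = {(2,95), (2,96), (2,97), (3,95), (3,96), (3,97)}
  {1, 2, 3} × {95, 96, 97} = {(1,95), (1,96), (1,97), (2,95), (2,96), (2,97), (3,95), (3,96), (3,97)}
These 16 distinct sets form the basis B.
Close under arbitrary unions to get τ_{X×Y}; counting gives |τ_{X×Y}| = 40.


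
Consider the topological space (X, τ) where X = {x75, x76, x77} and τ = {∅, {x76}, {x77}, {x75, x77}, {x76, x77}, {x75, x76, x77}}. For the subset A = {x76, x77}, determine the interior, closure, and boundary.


int(A) = {x76, x77}, cl(A) = {x75, x76, x77}, ∂A = {x75}.

Closed sets in (X, τ) are complements of opens:
  closed(X, τ) = {∅, {x75}, {x76}, {x75, x76}, {x75, x77}, {x75, x76, x77}}.
int(A) = ⋃ {U ∈ τ : U ⊆ A}. Opens contained in A: ∅, {x76}, {x77}, {x76, x77}.
Taking the union of these: int(A) = {x76, x77}.
cl(A) = ⋂ {C closed : A ⊆ C}. Closed sets containing A: {x75, x76, x77}.
Intersecting these: cl(A) = {x75, x76, x77}.
∂A = cl(A) ∖ int(A) = {x75, x76, x77} ∖ {x76, x77} = {x75}.


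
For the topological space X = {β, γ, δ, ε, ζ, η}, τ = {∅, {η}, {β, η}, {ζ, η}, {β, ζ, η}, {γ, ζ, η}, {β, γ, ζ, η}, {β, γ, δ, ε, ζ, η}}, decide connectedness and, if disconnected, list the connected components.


(X, τ) is connected.

Find clopen sets (U ∈ τ with X ∖ U ∈ τ):
  U = ∅, X ∖ U = {β, γ, δ, ε, ζ, η} — both open, so U is clopen.
  U = {β, γ, δ, ε, ζ, η}, X ∖ U = ∅ — both open, so U is clopen.
Only trivial clopens (∅ and X) exist, so (X, τ) is connected.
Compute connected components by grouping points that agree on all clopens:
  component: {β, γ, δ, ε, ζ, η}


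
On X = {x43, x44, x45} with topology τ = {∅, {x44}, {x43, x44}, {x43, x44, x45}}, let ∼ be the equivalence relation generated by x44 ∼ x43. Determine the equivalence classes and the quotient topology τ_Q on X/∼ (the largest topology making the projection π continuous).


X/∼ = {[x43=x44], [x45]}; |τ_Q| = 3.

Equivalence classes: [x43=x44], [x45].
Quotient map π: X → X/∼ sends x43 ↦ [x43=x44], x44 ↦ [x43=x44], x45 ↦ [x45].
For each subset V ⊆ X/∼, compute π^{-1}(V) ⊆ X and check whether π^{-1}(V) ∈ τ. V is open in τ_Q iff π^{-1}(V) ∈ τ.
  V = {}: π^{-1}(V) = ∅ ∈ τ ✓.
  V = {[x43=x44]}: π^{-1}(V) = {x43, x44} ∈ τ ✓.
  V = {[x45]}: π^{-1}(V) = {x45} ∉ τ ✗.
  V = {[x43=x44], [x45]}: π^{-1}(V) = {x43, x44, x45} ∈ τ ✓.
Open sets in the quotient: τ_Q = {{}, {[x43=x44]}, {[x43=x44], [x45]}} (3 elements).


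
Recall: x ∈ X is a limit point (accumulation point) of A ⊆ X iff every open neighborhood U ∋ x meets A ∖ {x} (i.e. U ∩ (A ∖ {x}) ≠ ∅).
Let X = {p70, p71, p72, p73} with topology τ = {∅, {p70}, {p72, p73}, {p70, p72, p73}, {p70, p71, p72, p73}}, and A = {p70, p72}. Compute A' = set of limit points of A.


A' = {p71, p73}

For each x ∈ X, list the open sets U ∈ τ with x ∈ U, then check whether U ∩ (A ∖ {x}) ≠ ∅ for every such U.
  x = p70: open {p70} ∋ x has {p70} ∩ (A ∖ {p70}) = ∅, so x is NOT a limit point.
  x = p71: opens ∋ x are {p70, p71, p72, p73}; each meets A ∖ {p71}, so x IS a limit point.
  x = p72: open {p72, p73} ∋ x has {p72, p73} ∩ (A ∖ {p72}) = ∅, so x is NOT a limit point.
  x = p73: opens ∋ x are {p72, p73}, {p70, p72, p73}, {p70, p71, p72, p73}; each meets A ∖ {p73}, so x IS a limit point.
Collecting: A' = {p71, p73}.


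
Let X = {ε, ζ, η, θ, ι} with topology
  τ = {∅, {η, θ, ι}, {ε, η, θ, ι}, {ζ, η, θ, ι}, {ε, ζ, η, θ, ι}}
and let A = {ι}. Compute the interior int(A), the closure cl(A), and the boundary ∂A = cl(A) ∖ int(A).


int(A) = ∅, cl(A) = {ε, ζ, η, θ, ι}, ∂A = {ε, ζ, η, θ, ι}.

Closed sets in (X, τ) are complements of opens:
  closed(X, τ) = {∅, {ε}, {ζ}, {ε, ζ}, {ε, ζ, η, θ, ι}}.
int(A) = ⋃ {U ∈ τ : U ⊆ A}. Opens contained in A: ∅.
Taking the union of these: int(A) = ∅.
cl(A) = ⋂ {C closed : A ⊆ C}. Closed sets containing A: {ε, ζ, η, θ, ι}.
Intersecting these: cl(A) = {ε, ζ, η, θ, ι}.
∂A = cl(A) ∖ int(A) = {ε, ζ, η, θ, ι} ∖ ∅ = {ε, ζ, η, θ, ι}.


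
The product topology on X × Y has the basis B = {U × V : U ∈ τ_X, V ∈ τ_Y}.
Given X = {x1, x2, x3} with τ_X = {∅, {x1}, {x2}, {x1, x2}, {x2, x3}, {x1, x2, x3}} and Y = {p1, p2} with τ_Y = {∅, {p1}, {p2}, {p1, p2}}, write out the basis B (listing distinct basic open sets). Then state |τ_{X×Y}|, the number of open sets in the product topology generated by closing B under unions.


Basis B = {∅ × ∅, {x1} × {p1}, {x1} × {p2}, {x2} × {p1}, {x2} × {p2}, {x1} × {p1, p2}, {x1, x2} × {p1}, {x1, x2} × {p2}, {x2} × {p1, p2}, {x2, x3} × {p1}, {x2, x3} × {p2}, {x1, x2, x3} × {p1}, {x1, x2, x3} × {p2}, {x1, x2} × {p1, p2}, {x2, x3} × {p1, p2}, {x1, x2, x3} × {p1, p2}}; |τ_{X×Y}| = 36.

Enumerate products U × V with U ∈ τ_X, V ∈ τ_Y (deduplicated):
  ∅ × ∅ = {} (∅)
  {x1} × {p1} = {(x1,p1)}
  {x1} × {p2} = {(x1,p2)}
  {x2} × {p1} = {(x2,p1)}
  {x2} × {p2} = {(x2,p2)}
  {x1} × {p1, p2} = {(x1,p1), (x1,p2)}
  {x1, x2} × {p1} = {(x1,p1), (x2,p1)}
  {x1, x2} × {p2} = {(x1,p2), (x2,p2)}
  {x2} × {p1, p2} = {(x2,p1), (x2,p2)}
  {x2, x3} × {p1} = {(x2,p1), (x3,p1)}
  {x2, x3} × {p2} = {(x2,p2), (x3,p2)}
  {x1, x2, x3} × {p1} = {(x1,p1), (x2,p1), (x3,p1)}
  {x1, x2, x3} × {p2} = {(x1,p2), (x2,p2), (x3,p2)}
  {x1, x2} × {p1, p2} = {(x1,p1), (x1,p2), (x2,p1), (x2,p2)}
  {x2, x3} × {p1, p2} = {(x2,p1), (x2,p2), (x3,p1), (x3,p2)}
  {x1, x2, x3} × {p1, p2} = {(x1,p1), (x1,p2), (x2,p1), (x2,p2), (x3,p1), (x3,p2)}
These 16 distinct sets form the basis B.
Close under arbitrary unions to get τ_{X×Y}; counting gives |τ_{X×Y}| = 36.


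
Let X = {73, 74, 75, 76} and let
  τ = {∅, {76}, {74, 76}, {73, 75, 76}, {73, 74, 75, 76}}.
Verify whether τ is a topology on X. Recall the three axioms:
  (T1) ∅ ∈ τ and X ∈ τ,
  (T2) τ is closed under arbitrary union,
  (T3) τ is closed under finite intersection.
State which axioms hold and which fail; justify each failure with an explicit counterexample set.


τ IS a topology on X.

Axiom (T1): ∅ ∈ τ? Yes; X ∈ τ? Yes.
Axiom (T2/T3): check pairwise unions and intersections of members of τ.
All pairwise intersections and unions checked — each lies in τ. Therefore τ satisfies (T1), (T2), (T3): it IS a topology on X.


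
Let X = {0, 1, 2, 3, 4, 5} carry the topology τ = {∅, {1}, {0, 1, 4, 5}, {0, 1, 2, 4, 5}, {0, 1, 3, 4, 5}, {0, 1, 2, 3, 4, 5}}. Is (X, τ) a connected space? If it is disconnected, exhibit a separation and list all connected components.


(X, τ) is connected.

Find clopen sets (U ∈ τ with X ∖ U ∈ τ):
  U = ∅, X ∖ U = {0, 1, 2, 3, 4, 5} — both open, so U is clopen.
  U = {0, 1, 2, 3, 4, 5}, X ∖ U = ∅ — both open, so U is clopen.
Only trivial clopens (∅ and X) exist, so (X, τ) is connected.
Compute connected components by grouping points that agree on all clopens:
  component: {0, 1, 2, 3, 4, 5}


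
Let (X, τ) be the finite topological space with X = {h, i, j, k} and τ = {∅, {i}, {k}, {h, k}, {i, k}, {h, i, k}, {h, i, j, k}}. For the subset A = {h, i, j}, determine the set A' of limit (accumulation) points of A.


A' = {j}

For each x ∈ X, list the open sets U ∈ τ with x ∈ U, then check whether U ∩ (A ∖ {x}) ≠ ∅ for every such U.
  x = h: open {h, k} ∋ x has {h, k} ∩ (A ∖ {h}) = ∅, so x is NOT a limit point.
  x = i: open {i} ∋ x has {i} ∩ (A ∖ {i}) = ∅, so x is NOT a limit point.
  x = j: opens ∋ x are {h, i, j, k}; each meets A ∖ {j}, so x IS a limit point.
  x = k: open {k} ∋ x has {k} ∩ (A ∖ {k}) = ∅, so x is NOT a limit point.
Collecting: A' = {j}.


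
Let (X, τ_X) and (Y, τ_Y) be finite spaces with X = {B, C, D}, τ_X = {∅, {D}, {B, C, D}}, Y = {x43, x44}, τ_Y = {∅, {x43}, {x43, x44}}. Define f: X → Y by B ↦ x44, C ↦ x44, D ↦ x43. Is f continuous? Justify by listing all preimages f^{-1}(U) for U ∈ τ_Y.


f IS continuous.

Compute f^{-1}(U) for each U ∈ τ_Y:
  U = ∅: f^{-1}(U) = ∅ ∈ τ_X ✓.
  U = {x43}: f^{-1}(U) = {D} ∈ τ_X ✓.
  U = {x43, x44}: f^{-1}(U) = {B, C, D} ∈ τ_X ✓.
Every preimage lies in τ_X, so f IS continuous.


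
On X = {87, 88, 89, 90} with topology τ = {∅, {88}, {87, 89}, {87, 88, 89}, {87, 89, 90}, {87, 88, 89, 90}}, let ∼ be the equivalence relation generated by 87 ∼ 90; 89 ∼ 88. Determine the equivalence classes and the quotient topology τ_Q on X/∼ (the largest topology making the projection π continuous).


X/∼ = {[87=90], [88=89]}; |τ_Q| = 2.

Equivalence classes: [87=90], [88=89].
Quotient map π: X → X/∼ sends 87 ↦ [87=90], 88 ↦ [88=89], 89 ↦ [88=89], 90 ↦ [87=90].
For each subset V ⊆ X/∼, compute π^{-1}(V) ⊆ X and check whether π^{-1}(V) ∈ τ. V is open in τ_Q iff π^{-1}(V) ∈ τ.
  V = {}: π^{-1}(V) = ∅ ∈ τ ✓.
  V = {[87=90]}: π^{-1}(V) = {87, 90} ∉ τ ✗.
  V = {[88=89]}: π^{-1}(V) = {88, 89} ∉ τ ✗.
  V = {[87=90], [88=89]}: π^{-1}(V) = {87, 88, 89, 90} ∈ τ ✓.
Open sets in the quotient: τ_Q = {{}, {[87=90], [88=89]}} (2 elements).


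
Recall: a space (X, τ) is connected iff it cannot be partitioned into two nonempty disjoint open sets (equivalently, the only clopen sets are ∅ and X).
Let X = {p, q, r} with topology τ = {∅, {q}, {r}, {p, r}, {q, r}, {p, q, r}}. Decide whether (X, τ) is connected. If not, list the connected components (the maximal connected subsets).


(X, τ) is disconnected; components = [{q}, {p, r}].

Find clopen sets (U ∈ τ with X ∖ U ∈ τ):
  U = ∅, X ∖ U = {p, q, r} — both open, so U is clopen.
  U = {q}, X ∖ U = {p, r} — both open, so U is clopen.
  U = {p, r}, X ∖ U = {q} — both open, so U is clopen.
  U = {p, q, r}, X ∖ U = ∅ — both open, so U is clopen.
Nontrivial clopen(s) exist: e.g. {q}. So (X, τ) is disconnected.
Compute connected components by grouping points that agree on all clopens:
  component: {q}
  component: {p, r}


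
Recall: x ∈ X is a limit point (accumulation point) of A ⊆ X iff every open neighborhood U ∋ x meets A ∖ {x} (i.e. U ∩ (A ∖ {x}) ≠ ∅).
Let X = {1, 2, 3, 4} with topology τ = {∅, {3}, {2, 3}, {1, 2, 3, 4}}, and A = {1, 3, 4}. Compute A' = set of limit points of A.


A' = {1, 2, 4}

For each x ∈ X, list the open sets U ∈ τ with x ∈ U, then check whether U ∩ (A ∖ {x}) ≠ ∅ for every such U.
  x = 1: opens ∋ x are {1, 2, 3, 4}; each meets A ∖ {1}, so x IS a limit point.
  x = 2: opens ∋ x are {2, 3}, {1, 2, 3, 4}; each meets A ∖ {2}, so x IS a limit point.
  x = 3: open {3} ∋ x has {3} ∩ (A ∖ {3}) = ∅, so x is NOT a limit point.
  x = 4: opens ∋ x are {1, 2, 3, 4}; each meets A ∖ {4}, so x IS a limit point.
Collecting: A' = {1, 2, 4}.


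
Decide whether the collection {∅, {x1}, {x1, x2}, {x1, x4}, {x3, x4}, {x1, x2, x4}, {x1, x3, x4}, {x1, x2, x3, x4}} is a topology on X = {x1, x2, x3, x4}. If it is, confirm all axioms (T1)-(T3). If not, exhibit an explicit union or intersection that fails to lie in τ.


τ is NOT a topology on X.

Axiom (T1): ∅ ∈ τ? Yes; X ∈ τ? Yes.
Axiom (T2/T3): check pairwise unions and intersections of members of τ.
Counterexample for (T3): {x1, x4} ∩ {x3, x4} = {x4} ∉ τ. Therefore τ is NOT a topology.


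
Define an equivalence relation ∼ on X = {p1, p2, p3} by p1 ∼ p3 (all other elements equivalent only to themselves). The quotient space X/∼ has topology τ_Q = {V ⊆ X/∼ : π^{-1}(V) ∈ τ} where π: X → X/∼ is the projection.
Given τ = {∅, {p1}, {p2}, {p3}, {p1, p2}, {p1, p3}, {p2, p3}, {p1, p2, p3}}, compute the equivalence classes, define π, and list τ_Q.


X/∼ = {[p1=p3], [p2]}; |τ_Q| = 4.

Equivalence classes: [p1=p3], [p2].
Quotient map π: X → X/∼ sends p1 ↦ [p1=p3], p2 ↦ [p2], p3 ↦ [p1=p3].
For each subset V ⊆ X/∼, compute π^{-1}(V) ⊆ X and check whether π^{-1}(V) ∈ τ. V is open in τ_Q iff π^{-1}(V) ∈ τ.
  V = {}: π^{-1}(V) = ∅ ∈ τ ✓.
  V = {[p1=p3]}: π^{-1}(V) = {p1, p3} ∈ τ ✓.
  V = {[p2]}: π^{-1}(V) = {p2} ∈ τ ✓.
  V = {[p1=p3], [p2]}: π^{-1}(V) = {p1, p2, p3} ∈ τ ✓.
Open sets in the quotient: τ_Q = {{}, {[p1=p3]}, {[p2]}, {[p1=p3], [p2]}} (4 elements).


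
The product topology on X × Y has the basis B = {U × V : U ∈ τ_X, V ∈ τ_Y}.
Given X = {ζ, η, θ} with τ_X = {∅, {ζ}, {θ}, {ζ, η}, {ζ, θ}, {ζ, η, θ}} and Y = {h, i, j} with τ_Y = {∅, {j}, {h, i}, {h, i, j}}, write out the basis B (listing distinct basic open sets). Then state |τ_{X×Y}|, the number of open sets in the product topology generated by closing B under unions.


Basis B = {∅ × ∅, {ζ} × {j}, {θ} × {j}, {ζ} × {h, i}, {ζ, η} × {j}, {ζ, θ} × {j}, {θ} × {h, i}, {ζ} × {h, i, j}, {ζ, η, θ} × {j}, {θ} × {h, i, j}, {ζ, η} × {h, i}, {ζ, θ} × {h, i}, {ζ, η} × {h, i, j}, {ζ, θ} × {h, i, j}, {ζ, η, θ} × {h, i}, {ζ, η, θ} × {h, i, j}}; |τ_{X×Y}| = 36.

Enumerate products U × V with U ∈ τ_X, V ∈ τ_Y (deduplicated):
  ∅ × ∅ = {} (∅)
  {ζ} × {j} = {(ζ,j)}
  {θ} × {j} = {(θ,j)}
  {ζ} × {h, i} = {(ζ,h), (ζ,i)}
  {ζ, η} × {j} = {(ζ,j), (η,j)}
  {ζ, θ} × {j} = {(ζ,j), (θ,j)}
  {θ} × {h, i} = {(θ,h), (θ,i)}
  {ζ} × {h, i, j} = {(ζ,h), (ζ,i), (ζ,j)}
  {ζ, η, θ} × {j} = {(ζ,j), (η,j), (θ,j)}
  {θ} × {h, i, j} = {(θ,h), (θ,i), (θ,j)}
  {ζ, η} × {h, i} = {(ζ,h), (ζ,i), (η,h), (η,i)}
  {ζ, θ} × {h, i} = {(ζ,h), (ζ,i), (θ,h), (θ,i)}
  {ζ, η} × {h, i, j} = {(ζ,h), (ζ,i), (ζ,j), (η,h), (η,i), (η,j)}
  {ζ, θ} × {h, i, j} = {(ζ,h), (ζ,i), (ζ,j), (θ,h), (θ,i), (θ,j)}
  {ζ, η, θ} × {h, i} = {(ζ,h), (ζ,i), (η,h), (η,i), (θ,h), (θ,i)}
  {ζ, η, θ} × {h, i, j} = {(ζ,h), (ζ,i), (ζ,j), (η,h), (η,i), (η,j), (θ,h), (θ,i), (θ,j)}
These 16 distinct sets form the basis B.
Close under arbitrary unions to get τ_{X×Y}; counting gives |τ_{X×Y}| = 36.


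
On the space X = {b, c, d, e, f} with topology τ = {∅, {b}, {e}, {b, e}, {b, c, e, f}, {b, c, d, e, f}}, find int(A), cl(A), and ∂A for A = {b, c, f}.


int(A) = {b}, cl(A) = {b, c, d, f}, ∂A = {c, d, f}.

Closed sets in (X, τ) are complements of opens:
  closed(X, τ) = {∅, {d}, {c, d, f}, {b, c, d, f}, {c, d, e, f}, {b, c, d, e, f}}.
int(A) = ⋃ {U ∈ τ : U ⊆ A}. Opens contained in A: ∅, {b}.
Taking the union of these: int(A) = {b}.
cl(A) = ⋂ {C closed : A ⊆ C}. Closed sets containing A: {b, c, d, f}, {b, c, d, e, f}.
Intersecting these: cl(A) = {b, c, d, f}.
∂A = cl(A) ∖ int(A) = {b, c, d, f} ∖ {b} = {c, d, f}.


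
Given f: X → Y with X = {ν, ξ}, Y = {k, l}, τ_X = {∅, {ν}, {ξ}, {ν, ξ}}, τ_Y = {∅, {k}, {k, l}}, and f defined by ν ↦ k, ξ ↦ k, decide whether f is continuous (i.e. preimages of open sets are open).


f IS continuous.

Compute f^{-1}(U) for each U ∈ τ_Y:
  U = ∅: f^{-1}(U) = ∅ ∈ τ_X ✓.
  U = {k}: f^{-1}(U) = {ν, ξ} ∈ τ_X ✓.
  U = {k, l}: f^{-1}(U) = {ν, ξ} ∈ τ_X ✓.
Every preimage lies in τ_X, so f IS continuous.


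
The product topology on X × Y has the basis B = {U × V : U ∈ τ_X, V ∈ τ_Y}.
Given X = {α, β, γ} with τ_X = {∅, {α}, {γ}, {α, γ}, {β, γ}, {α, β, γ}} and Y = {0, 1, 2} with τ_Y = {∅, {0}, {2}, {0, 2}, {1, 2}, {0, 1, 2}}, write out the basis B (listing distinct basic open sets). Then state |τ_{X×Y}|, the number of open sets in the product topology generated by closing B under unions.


Basis B = {∅ × ∅, {α} × {0}, {α} × {2}, {γ} × {0}, {γ} × {2}, {α} × {0, 2}, {α, γ} × {0}, {α} × {1, 2}, {α, γ} × {2}, {β, γ} × {0}, {β, γ} × {2}, {γ} × {0, 2}, {γ} × {1, 2}, {α} × {0, 1, 2}, {α, β, γ} × {0}, {α, β, γ} × {2}, {γ} × {0, 1, 2}, {α, γ} × {0, 2}, {α, γ} × {1, 2}, {β, γ} × {0, 2}, {β, γ} × {1, 2}, {α, γ} × {0, 1, 2}, {α, β, γ} × {0, 2}, {α, β, γ} × {1, 2}, {β, γ} × {0, 1, 2}, {α, β, γ} × {0, 1, 2}}; |τ_{X×Y}| = 108.

Enumerate products U × V with U ∈ τ_X, V ∈ τ_Y (deduplicated):
  ∅ × ∅ = {} (∅)
  {α} × {0} = {(α,0)}
  {α} × {2} = {(α,2)}
  {γ} × {0} = {(γ,0)}
  {γ} × {2} = {(γ,2)}
  {α} × {0, 2} = {(α,0), (α,2)}
  {α, γ} × {0} = {(α,0), (γ,0)}
  {α} × {1, 2} = {(α,1), (α,2)}
  {α, γ} × {2} = {(α,2), (γ,2)}
  {β, γ} × {0} = {(β,0), (γ,0)}
  {β, γ} × {2} = {(β,2), (γ,2)}
  {γ} × {0, 2} = {(γ,0), (γ,2)}
  {γ} × {1, 2} = {(γ,1), (γ,2)}
  {α} × {0, 1, 2} = {(α,0), (α,1), (α,2)}
  {α, β, γ} × {0} = {(α,0), (β,0), (γ,0)}
  {α, β, γ} × {2} = {(α,2), (β,2), (γ,2)}
  {γ} × {0, 1, 2} = {(γ,0), (γ,1), (γ,2)}
  {α, γ} × {0, 2} = {(α,0), (α,2), (γ,0), (γ,2)}
  {α, γ} × {1, 2} = {(α,1), (α,2), (γ,1), (γ,2)}
  {β, γ} × {0, 2} = {(β,0), (β,2), (γ,0), (γ,2)}
  {β, γ} × {1, 2} = {(β,1), (β,2), (γ,1), (γ,2)}
  {α, γ} × {0, 1, 2} = {(α,0), (α,1), (α,2), (γ,0), (γ,1), (γ,2)}
  {α, β, γ} × {0, 2} = {(α,0), (α,2), (β,0), (β,2), (γ,0), (γ,2)}
  {α, β, γ} × {1, 2} = {(α,1), (α,2), (β,1), (β,2), (γ,1), (γ,2)}
  {β, γ} × {0, 1, 2} = {(β,0), (β,1), (β,2), (γ,0), (γ,1), (γ,2)}
  {α, β, γ} × {0, 1, 2} = {(α,0), (α,1), (α,2), (β,0), (β,1), (β,2), (γ,0), (γ,1), (γ,2)}
These 26 distinct sets form the basis B.
Close under arbitrary unions to get τ_{X×Y}; counting gives |τ_{X×Y}| = 108.


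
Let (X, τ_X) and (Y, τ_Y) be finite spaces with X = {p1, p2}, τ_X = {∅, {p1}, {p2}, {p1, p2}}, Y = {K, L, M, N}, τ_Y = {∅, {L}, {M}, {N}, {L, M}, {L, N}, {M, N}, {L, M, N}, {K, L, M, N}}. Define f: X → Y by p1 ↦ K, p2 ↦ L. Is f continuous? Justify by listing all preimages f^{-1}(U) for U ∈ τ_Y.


f IS continuous.

Compute f^{-1}(U) for each U ∈ τ_Y:
  U = ∅: f^{-1}(U) = ∅ ∈ τ_X ✓.
  U = {L}: f^{-1}(U) = {p2} ∈ τ_X ✓.
  U = {M}: f^{-1}(U) = ∅ ∈ τ_X ✓.
  U = {N}: f^{-1}(U) = ∅ ∈ τ_X ✓.
  U = {L, M}: f^{-1}(U) = {p2} ∈ τ_X ✓.
  U = {L, N}: f^{-1}(U) = {p2} ∈ τ_X ✓.
  U = {M, N}: f^{-1}(U) = ∅ ∈ τ_X ✓.
  U = {L, M, N}: f^{-1}(U) = {p2} ∈ τ_X ✓.
  U = {K, L, M, N}: f^{-1}(U) = {p1, p2} ∈ τ_X ✓.
Every preimage lies in τ_X, so f IS continuous.


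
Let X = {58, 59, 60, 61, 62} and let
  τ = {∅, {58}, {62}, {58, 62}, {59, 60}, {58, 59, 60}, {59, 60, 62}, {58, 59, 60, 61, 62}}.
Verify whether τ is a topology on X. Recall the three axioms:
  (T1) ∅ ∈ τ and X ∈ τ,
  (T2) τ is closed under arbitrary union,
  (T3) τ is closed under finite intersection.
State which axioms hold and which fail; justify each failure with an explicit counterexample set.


τ is NOT a topology on X.

Axiom (T1): ∅ ∈ τ? Yes; X ∈ τ? Yes.
Axiom (T2/T3): check pairwise unions and intersections of members of τ.
Counterexample for (T2): {58} ∪ {59, 60, 62} = {58, 59, 60, 62} ∉ τ. Therefore τ is NOT a topology.


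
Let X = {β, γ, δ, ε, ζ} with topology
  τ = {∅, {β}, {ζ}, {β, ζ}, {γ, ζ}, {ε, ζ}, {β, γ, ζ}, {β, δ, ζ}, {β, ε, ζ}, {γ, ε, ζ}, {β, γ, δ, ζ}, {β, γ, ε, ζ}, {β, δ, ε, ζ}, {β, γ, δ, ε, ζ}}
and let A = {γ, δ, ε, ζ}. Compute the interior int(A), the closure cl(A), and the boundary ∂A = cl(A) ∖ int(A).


int(A) = {γ, ε, ζ}, cl(A) = {γ, δ, ε, ζ}, ∂A = {δ}.

Closed sets in (X, τ) are complements of opens:
  closed(X, τ) = {∅, {γ}, {δ}, {ε}, {β, δ}, {γ, δ}, {γ, ε}, {δ, ε}, {β, γ, δ}, {β, δ, ε}, {γ, δ, ε}, {β, γ, δ, ε}, {γ, δ, ε, ζ}, {β, γ, δ, ε, ζ}}.
int(A) = ⋃ {U ∈ τ : U ⊆ A}. Opens contained in A: ∅, {ζ}, {γ, ζ}, {ε, ζ}, {γ, ε, ζ}.
Taking the union of these: int(A) = {γ, ε, ζ}.
cl(A) = ⋂ {C closed : A ⊆ C}. Closed sets containing A: {γ, δ, ε, ζ}, {β, γ, δ, ε, ζ}.
Intersecting these: cl(A) = {γ, δ, ε, ζ}.
∂A = cl(A) ∖ int(A) = {γ, δ, ε, ζ} ∖ {γ, ε, ζ} = {δ}.


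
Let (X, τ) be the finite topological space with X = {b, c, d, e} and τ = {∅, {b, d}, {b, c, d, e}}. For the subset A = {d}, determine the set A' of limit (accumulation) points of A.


A' = {b, c, e}

For each x ∈ X, list the open sets U ∈ τ with x ∈ U, then check whether U ∩ (A ∖ {x}) ≠ ∅ for every such U.
  x = b: opens ∋ x are {b, d}, {b, c, d, e}; each meets A ∖ {b}, so x IS a limit point.
  x = c: opens ∋ x are {b, c, d, e}; each meets A ∖ {c}, so x IS a limit point.
  x = d: open {b, d} ∋ x has {b, d} ∩ (A ∖ {d}) = ∅, so x is NOT a limit point.
  x = e: opens ∋ x are {b, c, d, e}; each meets A ∖ {e}, so x IS a limit point.
Collecting: A' = {b, c, e}.


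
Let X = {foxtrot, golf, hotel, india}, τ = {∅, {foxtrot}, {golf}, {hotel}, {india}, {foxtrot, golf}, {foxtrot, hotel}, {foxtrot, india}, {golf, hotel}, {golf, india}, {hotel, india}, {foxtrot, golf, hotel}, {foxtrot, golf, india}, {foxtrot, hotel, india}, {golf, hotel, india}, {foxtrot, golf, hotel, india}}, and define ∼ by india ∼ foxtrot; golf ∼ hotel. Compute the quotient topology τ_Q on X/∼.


X/∼ = {[foxtrot=india], [golf=hotel]}; |τ_Q| = 4.

Equivalence classes: [foxtrot=india], [golf=hotel].
Quotient map π: X → X/∼ sends foxtrot ↦ [foxtrot=india], golf ↦ [golf=hotel], hotel ↦ [golf=hotel], india ↦ [foxtrot=india].
For each subset V ⊆ X/∼, compute π^{-1}(V) ⊆ X and check whether π^{-1}(V) ∈ τ. V is open in τ_Q iff π^{-1}(V) ∈ τ.
  V = {}: π^{-1}(V) = ∅ ∈ τ ✓.
  V = {[foxtrot=india]}: π^{-1}(V) = {foxtrot, india} ∈ τ ✓.
  V = {[golf=hotel]}: π^{-1}(V) = {golf, hotel} ∈ τ ✓.
  V = {[foxtrot=india], [golf=hotel]}: π^{-1}(V) = {foxtrot, golf, hotel, india} ∈ τ ✓.
Open sets in the quotient: τ_Q = {{}, {[foxtrot=india]}, {[golf=hotel]}, {[foxtrot=india], [golf=hotel]}} (4 elements).


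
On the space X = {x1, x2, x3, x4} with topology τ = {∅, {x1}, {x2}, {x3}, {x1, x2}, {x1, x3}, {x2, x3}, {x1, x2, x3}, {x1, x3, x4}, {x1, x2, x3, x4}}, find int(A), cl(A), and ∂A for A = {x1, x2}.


int(A) = {x1, x2}, cl(A) = {x1, x2, x4}, ∂A = {x4}.

Closed sets in (X, τ) are complements of opens:
  closed(X, τ) = {∅, {x2}, {x4}, {x1, x4}, {x2, x4}, {x3, x4}, {x1, x2, x4}, {x1, x3, x4}, {x2, x3, x4}, {x1, x2, x3, x4}}.
int(A) = ⋃ {U ∈ τ : U ⊆ A}. Opens contained in A: ∅, {x1}, {x2}, {x1, x2}.
Taking the union of these: int(A) = {x1, x2}.
cl(A) = ⋂ {C closed : A ⊆ C}. Closed sets containing A: {x1, x2, x4}, {x1, x2, x3, x4}.
Intersecting these: cl(A) = {x1, x2, x4}.
∂A = cl(A) ∖ int(A) = {x1, x2, x4} ∖ {x1, x2} = {x4}.


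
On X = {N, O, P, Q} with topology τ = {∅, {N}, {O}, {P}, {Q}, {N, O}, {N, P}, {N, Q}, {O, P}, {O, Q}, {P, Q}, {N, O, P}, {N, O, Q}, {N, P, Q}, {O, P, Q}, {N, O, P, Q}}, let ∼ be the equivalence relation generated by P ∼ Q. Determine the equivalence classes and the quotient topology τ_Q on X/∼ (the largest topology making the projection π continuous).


X/∼ = {[N], [O], [P=Q]}; |τ_Q| = 8.

Equivalence classes: [N], [O], [P=Q].
Quotient map π: X → X/∼ sends N ↦ [N], O ↦ [O], P ↦ [P=Q], Q ↦ [P=Q].
For each subset V ⊆ X/∼, compute π^{-1}(V) ⊆ X and check whether π^{-1}(V) ∈ τ. V is open in τ_Q iff π^{-1}(V) ∈ τ.
  V = {}: π^{-1}(V) = ∅ ∈ τ ✓.
  V = {[N]}: π^{-1}(V) = {N} ∈ τ ✓.
  V = {[O]}: π^{-1}(V) = {O} ∈ τ ✓.
  V = {[N], [O]}: π^{-1}(V) = {N, O} ∈ τ ✓.
  V = {[P=Q]}: π^{-1}(V) = {P, Q} ∈ τ ✓.
  V = {[N], [P=Q]}: π^{-1}(V) = {N, P, Q} ∈ τ ✓.
  V = {[O], [P=Q]}: π^{-1}(V) = {O, P, Q} ∈ τ ✓.
  V = {[N], [O], [P=Q]}: π^{-1}(V) = {N, O, P, Q} ∈ τ ✓.
Open sets in the quotient: τ_Q = {{}, {[N]}, {[O]}, {[N], [O]}, {[P=Q]}, {[N], [P=Q]}, {[O], [P=Q]}, {[N], [O], [P=Q]}} (8 elements).


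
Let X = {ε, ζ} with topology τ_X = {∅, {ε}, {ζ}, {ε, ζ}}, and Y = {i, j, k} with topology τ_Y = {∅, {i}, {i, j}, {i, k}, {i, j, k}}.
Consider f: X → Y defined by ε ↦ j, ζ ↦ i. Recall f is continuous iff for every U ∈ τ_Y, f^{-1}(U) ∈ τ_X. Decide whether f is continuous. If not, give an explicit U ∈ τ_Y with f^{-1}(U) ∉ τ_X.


f IS continuous.

Compute f^{-1}(U) for each U ∈ τ_Y:
  U = ∅: f^{-1}(U) = ∅ ∈ τ_X ✓.
  U = {i}: f^{-1}(U) = {ζ} ∈ τ_X ✓.
  U = {i, j}: f^{-1}(U) = {ε, ζ} ∈ τ_X ✓.
  U = {i, k}: f^{-1}(U) = {ζ} ∈ τ_X ✓.
  U = {i, j, k}: f^{-1}(U) = {ε, ζ} ∈ τ_X ✓.
Every preimage lies in τ_X, so f IS continuous.


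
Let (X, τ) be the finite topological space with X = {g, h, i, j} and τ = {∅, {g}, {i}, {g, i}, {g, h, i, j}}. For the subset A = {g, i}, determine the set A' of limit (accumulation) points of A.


A' = {h, j}

For each x ∈ X, list the open sets U ∈ τ with x ∈ U, then check whether U ∩ (A ∖ {x}) ≠ ∅ for every such U.
  x = g: open {g} ∋ x has {g} ∩ (A ∖ {g}) = ∅, so x is NOT a limit point.
  x = h: opens ∋ x are {g, h, i, j}; each meets A ∖ {h}, so x IS a limit point.
  x = i: open {i} ∋ x has {i} ∩ (A ∖ {i}) = ∅, so x is NOT a limit point.
  x = j: opens ∋ x are {g, h, i, j}; each meets A ∖ {j}, so x IS a limit point.
Collecting: A' = {h, j}.


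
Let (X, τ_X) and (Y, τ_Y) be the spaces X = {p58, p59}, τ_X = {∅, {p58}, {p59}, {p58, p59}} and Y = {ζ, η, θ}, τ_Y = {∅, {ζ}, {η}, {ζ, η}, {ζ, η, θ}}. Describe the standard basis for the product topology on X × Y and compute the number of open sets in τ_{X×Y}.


Basis B = {∅ × ∅, {p58} × {ζ}, {p58} × {η}, {p59} × {ζ}, {p59} × {η}, {p58} × {ζ, η}, {p58, p59} × {ζ}, {p58, p59} × {η}, {p59} × {ζ, η}, {p58} × {ζ, η, θ}, {p59} × {ζ, η, θ}, {p58, p59} × {ζ, η}, {p58, p59} × {ζ, η, θ}}; |τ_{X×Y}| = 25.

Enumerate products U × V with U ∈ τ_X, V ∈ τ_Y (deduplicated):
  ∅ × ∅ = {} (∅)
  {p58} × {ζ} = {(p58,ζ)}
  {p58} × {η} = {(p58,η)}
  {p59} × {ζ} = {(p59,ζ)}
  {p59} × {η} = {(p59,η)}
  {p58} × {ζ, η} = {(p58,ζ), (p58,η)}
  {p58, p59} × {ζ} = {(p58,ζ), (p59,ζ)}
  {p58, p59} × {η} = {(p58,η), (p59,η)}
  {p59} × {ζ, η} = {(p59,ζ), (p59,η)}
  {p58} × {ζ, η, θ} = {(p58,ζ), (p58,η), (p58,θ)}
  {p59} × {ζ, η, θ} = {(p59,ζ), (p59,η), (p59,θ)}
  {p58, p59} × {ζ, η} = {(p58,ζ), (p58,η), (p59,ζ), (p59,η)}
  {p58, p59} × {ζ, η, θ} = {(p58,ζ), (p58,η), (p58,θ), (p59,ζ), (p59,η), (p59,θ)}
These 13 distinct sets form the basis B.
Close under arbitrary unions to get τ_{X×Y}; counting gives |τ_{X×Y}| = 25.


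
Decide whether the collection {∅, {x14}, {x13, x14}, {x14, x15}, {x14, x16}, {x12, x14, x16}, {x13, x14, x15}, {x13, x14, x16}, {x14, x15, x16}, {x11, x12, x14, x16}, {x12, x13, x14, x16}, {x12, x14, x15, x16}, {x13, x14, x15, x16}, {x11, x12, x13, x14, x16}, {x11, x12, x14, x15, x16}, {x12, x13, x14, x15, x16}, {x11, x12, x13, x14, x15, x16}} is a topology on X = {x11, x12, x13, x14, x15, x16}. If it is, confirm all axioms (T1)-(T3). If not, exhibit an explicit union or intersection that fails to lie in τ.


τ IS a topology on X.

Axiom (T1): ∅ ∈ τ? Yes; X ∈ τ? Yes.
Axiom (T2/T3): check pairwise unions and intersections of members of τ.
All pairwise intersections and unions checked — each lies in τ. Therefore τ satisfies (T1), (T2), (T3): it IS a topology on X.


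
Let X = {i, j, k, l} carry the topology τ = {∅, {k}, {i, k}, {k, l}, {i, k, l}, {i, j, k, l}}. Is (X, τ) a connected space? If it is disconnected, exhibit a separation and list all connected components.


(X, τ) is connected.

Find clopen sets (U ∈ τ with X ∖ U ∈ τ):
  U = ∅, X ∖ U = {i, j, k, l} — both open, so U is clopen.
  U = {i, j, k, l}, X ∖ U = ∅ — both open, so U is clopen.
Only trivial clopens (∅ and X) exist, so (X, τ) is connected.
Compute connected components by grouping points that agree on all clopens:
  component: {i, j, k, l}


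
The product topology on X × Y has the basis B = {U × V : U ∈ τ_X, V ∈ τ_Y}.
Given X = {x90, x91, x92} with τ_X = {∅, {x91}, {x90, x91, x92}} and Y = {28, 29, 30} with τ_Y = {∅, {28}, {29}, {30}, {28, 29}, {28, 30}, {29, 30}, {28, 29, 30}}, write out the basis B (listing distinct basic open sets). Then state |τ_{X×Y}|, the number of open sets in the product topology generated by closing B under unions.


Basis B = {∅ × ∅, {x91} × {28}, {x91} × {29}, {x91} × {30}, {x91} × {28, 29}, {x91} × {28, 30}, {x91} × {29, 30}, {x90, x91, x92} × {28}, {x90, x91, x92} × {29}, {x90, x91, x92} × {30}, {x91} × {28, 29, 30}, {x90, x91, x92} × {28, 29}, {x90, x91, x92} × {28, 30}, {x90, x91, x92} × {29, 30}, {x90, x91, x92} × {28, 29, 30}}; |τ_{X×Y}| = 27.

Enumerate products U × V with U ∈ τ_X, V ∈ τ_Y (deduplicated):
  ∅ × ∅ = {} (∅)
  {x91} × {28} = {(x91,28)}
  {x91} × {29} = {(x91,29)}
  {x91} × {30} = {(x91,30)}
  {x91} × {28, 29} = {(x91,28), (x91,29)}
  {x91} × {28, 30} = {(x91,28), (x91,30)}
  {x91} × {29, 30} = {(x91,29), (x91,30)}
  {x90, x91, x92} × {28} = {(x90,28), (x91,28), (x92,28)}
  {x90, x91, x92} × {29} = {(x90,29), (x91,29), (x92,29)}
  {x90, x91, x92} × {30} = {(x90,30), (x91,30), (x92,30)}
  {x91} × {28, 29, 30} = {(x91,28), (x91,29), (x91,30)}
  {x90, x91, x92} × {28, 29} = {(x90,28), (x90,29), (x91,28), (x91,29), (x92,28), (x92,29)}
  {x90, x91, x92} × {28, 30} = {(x90,28), (x90,30), (x91,28), (x91,30), (x92,28), (x92,30)}
  {x90, x91, x92} × {29, 30} = {(x90,29), (x90,30), (x91,29), (x91,30), (x92,29), (x92,30)}
  {x90, x91, x92} × {28, 29, 30} = {(x90,28), (x90,29), (x90,30), (x91,28), (x91,29), (x91,30), (x92,28), (x92,29), (x92,30)}
These 15 distinct sets form the basis B.
Close under arbitrary unions to get τ_{X×Y}; counting gives |τ_{X×Y}| = 27.


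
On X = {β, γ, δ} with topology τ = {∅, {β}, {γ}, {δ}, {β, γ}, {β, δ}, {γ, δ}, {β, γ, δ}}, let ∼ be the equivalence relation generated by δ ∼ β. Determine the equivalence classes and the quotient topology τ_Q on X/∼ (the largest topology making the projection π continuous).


X/∼ = {[β=δ], [γ]}; |τ_Q| = 4.

Equivalence classes: [β=δ], [γ].
Quotient map π: X → X/∼ sends β ↦ [β=δ], γ ↦ [γ], δ ↦ [β=δ].
For each subset V ⊆ X/∼, compute π^{-1}(V) ⊆ X and check whether π^{-1}(V) ∈ τ. V is open in τ_Q iff π^{-1}(V) ∈ τ.
  V = {}: π^{-1}(V) = ∅ ∈ τ ✓.
  V = {[β=δ]}: π^{-1}(V) = {β, δ} ∈ τ ✓.
  V = {[γ]}: π^{-1}(V) = {γ} ∈ τ ✓.
  V = {[β=δ], [γ]}: π^{-1}(V) = {β, γ, δ} ∈ τ ✓.
Open sets in the quotient: τ_Q = {{}, {[β=δ]}, {[γ]}, {[β=δ], [γ]}} (4 elements).


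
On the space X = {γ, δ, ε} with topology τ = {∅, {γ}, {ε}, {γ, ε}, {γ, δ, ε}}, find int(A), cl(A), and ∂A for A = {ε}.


int(A) = {ε}, cl(A) = {δ, ε}, ∂A = {δ}.

Closed sets in (X, τ) are complements of opens:
  closed(X, τ) = {∅, {δ}, {γ, δ}, {δ, ε}, {γ, δ, ε}}.
int(A) = ⋃ {U ∈ τ : U ⊆ A}. Opens contained in A: ∅, {ε}.
Taking the union of these: int(A) = {ε}.
cl(A) = ⋂ {C closed : A ⊆ C}. Closed sets containing A: {δ, ε}, {γ, δ, ε}.
Intersecting these: cl(A) = {δ, ε}.
∂A = cl(A) ∖ int(A) = {δ, ε} ∖ {ε} = {δ}.


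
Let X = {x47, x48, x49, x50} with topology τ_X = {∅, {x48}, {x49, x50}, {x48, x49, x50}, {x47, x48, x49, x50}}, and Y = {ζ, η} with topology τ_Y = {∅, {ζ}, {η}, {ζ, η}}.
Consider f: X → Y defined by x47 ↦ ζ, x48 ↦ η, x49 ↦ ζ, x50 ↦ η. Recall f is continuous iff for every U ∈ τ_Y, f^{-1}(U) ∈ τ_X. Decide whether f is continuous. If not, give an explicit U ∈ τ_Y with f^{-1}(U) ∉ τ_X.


f is NOT continuous.

Compute f^{-1}(U) for each U ∈ τ_Y:
  U = ∅: f^{-1}(U) = ∅ ∈ τ_X ✓.
  U = {ζ}: f^{-1}(U) = {x47, x49} ∉ τ_X ✗.
  U = {η}: f^{-1}(U) = {x48, x50} ∉ τ_X ✗.
  U = {ζ, η}: f^{-1}(U) = {x47, x48, x49, x50} ∈ τ_X ✓.
Found U = {ζ} with f^{-1}(U) = {x47, x49} not in τ_X. Therefore f is NOT continuous.


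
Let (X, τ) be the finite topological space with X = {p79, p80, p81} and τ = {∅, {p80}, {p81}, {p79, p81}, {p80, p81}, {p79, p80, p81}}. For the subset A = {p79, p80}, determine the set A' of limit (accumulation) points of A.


A' = ∅

For each x ∈ X, list the open sets U ∈ τ with x ∈ U, then check whether U ∩ (A ∖ {x}) ≠ ∅ for every such U.
  x = p79: open {p79, p81} ∋ x has {p79, p81} ∩ (A ∖ {p79}) = ∅, so x is NOT a limit point.
  x = p80: open {p80} ∋ x has {p80} ∩ (A ∖ {p80}) = ∅, so x is NOT a limit point.
  x = p81: open {p81} ∋ x has {p81} ∩ (A ∖ {p81}) = ∅, so x is NOT a limit point.
Collecting: A' = ∅.


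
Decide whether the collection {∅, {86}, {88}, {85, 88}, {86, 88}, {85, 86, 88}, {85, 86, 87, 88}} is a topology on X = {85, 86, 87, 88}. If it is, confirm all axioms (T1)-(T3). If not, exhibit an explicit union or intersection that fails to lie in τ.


τ IS a topology on X.

Axiom (T1): ∅ ∈ τ? Yes; X ∈ τ? Yes.
Axiom (T2/T3): check pairwise unions and intersections of members of τ.
All pairwise intersections and unions checked — each lies in τ. Therefore τ satisfies (T1), (T2), (T3): it IS a topology on X.


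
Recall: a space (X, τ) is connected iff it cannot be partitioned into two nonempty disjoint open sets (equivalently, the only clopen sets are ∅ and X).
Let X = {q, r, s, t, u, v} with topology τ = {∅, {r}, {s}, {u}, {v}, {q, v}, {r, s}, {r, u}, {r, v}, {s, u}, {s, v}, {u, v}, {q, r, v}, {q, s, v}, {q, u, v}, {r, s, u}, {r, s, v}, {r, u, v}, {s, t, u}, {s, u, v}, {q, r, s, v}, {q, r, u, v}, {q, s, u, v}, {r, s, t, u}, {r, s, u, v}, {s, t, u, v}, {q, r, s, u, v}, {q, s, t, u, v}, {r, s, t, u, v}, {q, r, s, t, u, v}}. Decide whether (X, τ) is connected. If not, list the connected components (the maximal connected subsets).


(X, τ) is disconnected; components = [{r}, {q, v}, {s, t, u}].

Find clopen sets (U ∈ τ with X ∖ U ∈ τ):
  U = ∅, X ∖ U = {q, r, s, t, u, v} — both open, so U is clopen.
  U = {r}, X ∖ U = {q, s, t, u, v} — both open, so U is clopen.
  U = {q, v}, X ∖ U = {r, s, t, u} — both open, so U is clopen.
  U = {q, r, v}, X ∖ U = {s, t, u} — both open, so U is clopen.
  U = {s, t, u}, X ∖ U = {q, r, v} — both open, so U is clopen.
  U = {r, s, t, u}, X ∖ U = {q, v} — both open, so U is clopen.
  U = {q, s, t, u, v}, X ∖ U = {r} — both open, so U is clopen.
  U = {q, r, s, t, u, v}, X ∖ U = ∅ — both open, so U is clopen.
Nontrivial clopen(s) exist: e.g. {q, s, t, u, v}. So (X, τ) is disconnected.
Compute connected components by grouping points that agree on all clopens:
  component: {r}
  component: {q, v}
  component: {s, t, u}


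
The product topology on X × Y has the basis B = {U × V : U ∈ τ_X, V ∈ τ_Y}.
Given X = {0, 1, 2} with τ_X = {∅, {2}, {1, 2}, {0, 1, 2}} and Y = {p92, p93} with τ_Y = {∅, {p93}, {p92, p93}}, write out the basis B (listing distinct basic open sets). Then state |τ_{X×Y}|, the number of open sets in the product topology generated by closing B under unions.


Basis B = {∅ × ∅, {2} × {p93}, {1, 2} × {p93}, {2} × {p92, p93}, {0, 1, 2} × {p93}, {1, 2} × {p92, p93}, {0, 1, 2} × {p92, p93}}; |τ_{X×Y}| = 10.

Enumerate products U × V with U ∈ τ_X, V ∈ τ_Y (deduplicated):
  ∅ × ∅ = {} (∅)
  {2} × {p93} = {(2,p93)}
  {1, 2} × {p93} = {(1,p93), (2,p93)}
  {2} × {p92, p93} = {(2,p92), (2,p93)}
  {0, 1, 2} × {p93} = {(0,p93), (1,p93), (2,p93)}
  {1, 2} × {p92, p93} = {(1,p92), (1,p93), (2,p92), (2,p93)}
  {0, 1, 2} × {p92, p93} = {(0,p92), (0,p93), (1,p92), (1,p93), (2,p92), (2,p93)}
These 7 distinct sets form the basis B.
Close under arbitrary unions to get τ_{X×Y}; counting gives |τ_{X×Y}| = 10.


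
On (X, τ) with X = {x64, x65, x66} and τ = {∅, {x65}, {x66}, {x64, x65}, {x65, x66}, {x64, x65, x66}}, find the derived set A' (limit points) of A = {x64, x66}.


A' = ∅

For each x ∈ X, list the open sets U ∈ τ with x ∈ U, then check whether U ∩ (A ∖ {x}) ≠ ∅ for every such U.
  x = x64: open {x64, x65} ∋ x has {x64, x65} ∩ (A ∖ {x64}) = ∅, so x is NOT a limit point.
  x = x65: open {x65} ∋ x has {x65} ∩ (A ∖ {x65}) = ∅, so x is NOT a limit point.
  x = x66: open {x66} ∋ x has {x66} ∩ (A ∖ {x66}) = ∅, so x is NOT a limit point.
Collecting: A' = ∅.


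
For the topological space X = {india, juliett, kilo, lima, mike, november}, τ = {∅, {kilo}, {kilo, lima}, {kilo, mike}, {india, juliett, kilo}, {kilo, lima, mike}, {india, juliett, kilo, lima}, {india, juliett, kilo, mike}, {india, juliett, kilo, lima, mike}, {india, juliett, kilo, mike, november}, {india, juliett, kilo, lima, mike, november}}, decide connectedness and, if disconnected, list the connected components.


(X, τ) is connected.

Find clopen sets (U ∈ τ with X ∖ U ∈ τ):
  U = ∅, X ∖ U = {india, juliett, kilo, lima, mike, november} — both open, so U is clopen.
  U = {india, juliett, kilo, lima, mike, november}, X ∖ U = ∅ — both open, so U is clopen.
Only trivial clopens (∅ and X) exist, so (X, τ) is connected.
Compute connected components by grouping points that agree on all clopens:
  component: {india, juliett, kilo, lima, mike, november}


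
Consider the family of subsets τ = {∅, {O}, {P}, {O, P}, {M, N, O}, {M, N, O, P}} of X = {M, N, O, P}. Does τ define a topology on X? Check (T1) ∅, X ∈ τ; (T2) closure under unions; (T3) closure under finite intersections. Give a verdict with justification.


τ IS a topology on X.

Axiom (T1): ∅ ∈ τ? Yes; X ∈ τ? Yes.
Axiom (T2/T3): check pairwise unions and intersections of members of τ.
All pairwise intersections and unions checked — each lies in τ. Therefore τ satisfies (T1), (T2), (T3): it IS a topology on X.


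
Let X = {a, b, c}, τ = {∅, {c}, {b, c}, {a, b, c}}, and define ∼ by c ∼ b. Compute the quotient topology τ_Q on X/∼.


X/∼ = {[a], [b=c]}; |τ_Q| = 3.

Equivalence classes: [a], [b=c].
Quotient map π: X → X/∼ sends a ↦ [a], b ↦ [b=c], c ↦ [b=c].
For each subset V ⊆ X/∼, compute π^{-1}(V) ⊆ X and check whether π^{-1}(V) ∈ τ. V is open in τ_Q iff π^{-1}(V) ∈ τ.
  V = {}: π^{-1}(V) = ∅ ∈ τ ✓.
  V = {[a]}: π^{-1}(V) = {a} ∉ τ ✗.
  V = {[b=c]}: π^{-1}(V) = {b, c} ∈ τ ✓.
  V = {[a], [b=c]}: π^{-1}(V) = {a, b, c} ∈ τ ✓.
Open sets in the quotient: τ_Q = {{}, {[b=c]}, {[a], [b=c]}} (3 elements).


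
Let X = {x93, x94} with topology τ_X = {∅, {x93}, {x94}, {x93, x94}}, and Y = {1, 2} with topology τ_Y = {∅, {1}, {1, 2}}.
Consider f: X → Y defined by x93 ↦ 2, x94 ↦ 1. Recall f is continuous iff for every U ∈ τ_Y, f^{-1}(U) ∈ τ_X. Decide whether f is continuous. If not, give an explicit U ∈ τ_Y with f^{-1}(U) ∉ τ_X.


f IS continuous.

Compute f^{-1}(U) for each U ∈ τ_Y:
  U = ∅: f^{-1}(U) = ∅ ∈ τ_X ✓.
  U = {1}: f^{-1}(U) = {x94} ∈ τ_X ✓.
  U = {1, 2}: f^{-1}(U) = {x93, x94} ∈ τ_X ✓.
Every preimage lies in τ_X, so f IS continuous.
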